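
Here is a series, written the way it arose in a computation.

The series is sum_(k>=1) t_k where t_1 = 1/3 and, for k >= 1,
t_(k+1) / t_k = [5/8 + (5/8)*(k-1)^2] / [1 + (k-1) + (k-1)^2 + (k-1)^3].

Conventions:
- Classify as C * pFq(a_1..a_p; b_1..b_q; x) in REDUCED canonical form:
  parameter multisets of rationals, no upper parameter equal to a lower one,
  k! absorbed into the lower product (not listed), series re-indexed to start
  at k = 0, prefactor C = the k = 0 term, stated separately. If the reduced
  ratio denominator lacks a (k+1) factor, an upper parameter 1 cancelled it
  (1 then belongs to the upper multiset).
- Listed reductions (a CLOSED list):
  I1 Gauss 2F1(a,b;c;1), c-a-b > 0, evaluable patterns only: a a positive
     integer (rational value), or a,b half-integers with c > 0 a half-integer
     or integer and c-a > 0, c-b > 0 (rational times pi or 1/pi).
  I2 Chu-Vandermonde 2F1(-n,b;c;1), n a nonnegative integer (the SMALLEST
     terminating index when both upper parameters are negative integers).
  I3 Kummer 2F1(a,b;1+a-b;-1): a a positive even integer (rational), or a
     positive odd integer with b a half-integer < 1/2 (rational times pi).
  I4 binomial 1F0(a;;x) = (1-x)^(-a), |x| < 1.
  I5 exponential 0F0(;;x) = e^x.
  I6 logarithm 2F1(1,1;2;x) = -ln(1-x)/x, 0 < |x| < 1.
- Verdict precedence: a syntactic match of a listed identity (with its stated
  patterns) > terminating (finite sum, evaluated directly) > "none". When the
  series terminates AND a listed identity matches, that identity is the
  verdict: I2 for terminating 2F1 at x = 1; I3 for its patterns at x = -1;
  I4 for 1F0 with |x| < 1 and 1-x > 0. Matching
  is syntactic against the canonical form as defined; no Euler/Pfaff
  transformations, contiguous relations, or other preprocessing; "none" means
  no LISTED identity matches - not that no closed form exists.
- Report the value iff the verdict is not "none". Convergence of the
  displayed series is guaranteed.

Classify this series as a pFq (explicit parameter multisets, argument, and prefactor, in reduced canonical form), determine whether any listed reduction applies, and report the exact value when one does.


The series (x = 5/8) is 0F0: upper {-}, lower {-}, prefactor 1/3. Verdict: this is the exponential series (I5) (the 0F0 exponential series at x = 5/8). Hence: (1/3) * e^(5/8).

Key observation: t_0 being 1/3, roots of the ratio polynomials (C = 1/3) are the negated parameters.
Ratio: r(k) = (5/8) * 1 / [(k+1)] - rational in k, leading ratio (5/8); with t_0 = 1/3, classification follows.


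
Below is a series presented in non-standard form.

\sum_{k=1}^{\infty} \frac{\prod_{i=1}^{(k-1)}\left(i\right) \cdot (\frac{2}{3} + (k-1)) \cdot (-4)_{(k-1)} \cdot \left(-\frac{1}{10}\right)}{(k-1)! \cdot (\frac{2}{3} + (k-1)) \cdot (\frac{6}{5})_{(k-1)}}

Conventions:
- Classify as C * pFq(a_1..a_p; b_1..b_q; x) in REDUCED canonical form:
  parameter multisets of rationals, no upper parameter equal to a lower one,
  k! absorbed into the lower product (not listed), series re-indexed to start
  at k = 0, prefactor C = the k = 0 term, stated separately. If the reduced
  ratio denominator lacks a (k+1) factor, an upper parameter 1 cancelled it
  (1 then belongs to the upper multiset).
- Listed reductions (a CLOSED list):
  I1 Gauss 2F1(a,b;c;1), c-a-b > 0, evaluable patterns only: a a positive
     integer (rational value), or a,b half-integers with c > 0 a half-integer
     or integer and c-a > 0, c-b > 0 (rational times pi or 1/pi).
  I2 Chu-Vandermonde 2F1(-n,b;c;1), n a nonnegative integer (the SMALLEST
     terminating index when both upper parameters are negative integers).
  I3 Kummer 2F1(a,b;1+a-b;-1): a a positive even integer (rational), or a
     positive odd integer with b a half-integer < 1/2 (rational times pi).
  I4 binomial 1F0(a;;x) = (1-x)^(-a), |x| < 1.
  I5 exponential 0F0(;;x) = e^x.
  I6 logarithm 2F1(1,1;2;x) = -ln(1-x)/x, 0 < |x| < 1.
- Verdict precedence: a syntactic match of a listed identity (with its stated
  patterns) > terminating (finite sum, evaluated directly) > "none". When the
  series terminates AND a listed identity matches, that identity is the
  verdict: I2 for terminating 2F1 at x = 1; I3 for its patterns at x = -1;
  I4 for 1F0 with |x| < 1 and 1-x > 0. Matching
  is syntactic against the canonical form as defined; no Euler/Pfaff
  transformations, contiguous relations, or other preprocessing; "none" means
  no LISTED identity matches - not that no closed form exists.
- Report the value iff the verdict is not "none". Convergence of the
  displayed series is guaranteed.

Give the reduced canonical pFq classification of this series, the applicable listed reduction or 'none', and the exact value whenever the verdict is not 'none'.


Reduced: x = 1, 2F1, upper = {-4, 1}, lower = {\frac{6}{5}}, C = -\frac{1}{10}. Verdict at x = 1: Vandermonde's identity (I2) matches (terminating 2F1 at x = 1 with n = 4, b = 1, c = \frac{6}{5}). Value: -\frac{1}{210}.

Key step: with t_0 = -\frac{1}{10}, striking the common factor k + 2/3 reduces the term (prefactor -1/10).
Ratio: r(k) = 1 * (k-4) (k+1) / [(k+\frac{6}{5}) (k+1)] - rational; roots negated = parameters, x = 1, C = -\frac{1}{10}.


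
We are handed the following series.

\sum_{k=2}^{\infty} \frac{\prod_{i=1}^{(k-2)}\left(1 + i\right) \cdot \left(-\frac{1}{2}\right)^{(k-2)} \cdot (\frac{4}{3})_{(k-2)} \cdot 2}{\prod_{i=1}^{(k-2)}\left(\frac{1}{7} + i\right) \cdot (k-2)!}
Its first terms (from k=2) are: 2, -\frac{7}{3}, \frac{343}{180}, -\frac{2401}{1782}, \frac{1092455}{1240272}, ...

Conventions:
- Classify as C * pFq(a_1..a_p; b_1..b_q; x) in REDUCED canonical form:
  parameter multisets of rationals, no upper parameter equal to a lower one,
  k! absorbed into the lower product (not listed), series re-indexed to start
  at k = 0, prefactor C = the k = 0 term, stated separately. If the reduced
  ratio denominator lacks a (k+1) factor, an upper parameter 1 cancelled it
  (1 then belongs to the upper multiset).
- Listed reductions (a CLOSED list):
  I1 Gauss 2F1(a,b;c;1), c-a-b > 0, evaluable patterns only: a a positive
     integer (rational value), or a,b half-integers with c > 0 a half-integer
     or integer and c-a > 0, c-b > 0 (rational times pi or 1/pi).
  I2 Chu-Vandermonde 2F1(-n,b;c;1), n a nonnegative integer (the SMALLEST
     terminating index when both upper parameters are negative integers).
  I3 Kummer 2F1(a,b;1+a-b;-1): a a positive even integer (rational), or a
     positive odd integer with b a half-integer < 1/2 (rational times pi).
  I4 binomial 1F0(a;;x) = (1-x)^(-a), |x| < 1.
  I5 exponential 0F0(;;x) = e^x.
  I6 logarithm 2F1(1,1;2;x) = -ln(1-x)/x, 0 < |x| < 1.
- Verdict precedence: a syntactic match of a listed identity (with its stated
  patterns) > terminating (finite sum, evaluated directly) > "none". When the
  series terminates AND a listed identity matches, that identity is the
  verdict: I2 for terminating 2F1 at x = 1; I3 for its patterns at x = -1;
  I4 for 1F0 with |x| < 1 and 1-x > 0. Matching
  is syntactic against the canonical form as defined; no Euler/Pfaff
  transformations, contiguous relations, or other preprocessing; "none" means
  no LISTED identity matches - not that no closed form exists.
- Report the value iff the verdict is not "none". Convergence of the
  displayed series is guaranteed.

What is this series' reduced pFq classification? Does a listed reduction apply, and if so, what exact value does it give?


x = -\frac{1}{2} here; the reduced form reads 2F1, upper {\frac{4}{3}, 2}, lower {\frac{8}{7}}, C = 2. Verdict: none. Every listed pattern misses the 2F1 form at -\frac{1}{2}, upper {\frac{4}{3}, 2}.

First insight: t_0 = 2 here, and the running product (C = 2, x = -1/2) telescopes to a rising factorial.
Term ratio: r(k) = -\frac{1}{2} * (k+\frac{4}{3}) (k+2) / [(k+\frac{8}{7}) (k+1)] - rational; roots negated = parameters, x = -\frac{1}{2}, C = 2.


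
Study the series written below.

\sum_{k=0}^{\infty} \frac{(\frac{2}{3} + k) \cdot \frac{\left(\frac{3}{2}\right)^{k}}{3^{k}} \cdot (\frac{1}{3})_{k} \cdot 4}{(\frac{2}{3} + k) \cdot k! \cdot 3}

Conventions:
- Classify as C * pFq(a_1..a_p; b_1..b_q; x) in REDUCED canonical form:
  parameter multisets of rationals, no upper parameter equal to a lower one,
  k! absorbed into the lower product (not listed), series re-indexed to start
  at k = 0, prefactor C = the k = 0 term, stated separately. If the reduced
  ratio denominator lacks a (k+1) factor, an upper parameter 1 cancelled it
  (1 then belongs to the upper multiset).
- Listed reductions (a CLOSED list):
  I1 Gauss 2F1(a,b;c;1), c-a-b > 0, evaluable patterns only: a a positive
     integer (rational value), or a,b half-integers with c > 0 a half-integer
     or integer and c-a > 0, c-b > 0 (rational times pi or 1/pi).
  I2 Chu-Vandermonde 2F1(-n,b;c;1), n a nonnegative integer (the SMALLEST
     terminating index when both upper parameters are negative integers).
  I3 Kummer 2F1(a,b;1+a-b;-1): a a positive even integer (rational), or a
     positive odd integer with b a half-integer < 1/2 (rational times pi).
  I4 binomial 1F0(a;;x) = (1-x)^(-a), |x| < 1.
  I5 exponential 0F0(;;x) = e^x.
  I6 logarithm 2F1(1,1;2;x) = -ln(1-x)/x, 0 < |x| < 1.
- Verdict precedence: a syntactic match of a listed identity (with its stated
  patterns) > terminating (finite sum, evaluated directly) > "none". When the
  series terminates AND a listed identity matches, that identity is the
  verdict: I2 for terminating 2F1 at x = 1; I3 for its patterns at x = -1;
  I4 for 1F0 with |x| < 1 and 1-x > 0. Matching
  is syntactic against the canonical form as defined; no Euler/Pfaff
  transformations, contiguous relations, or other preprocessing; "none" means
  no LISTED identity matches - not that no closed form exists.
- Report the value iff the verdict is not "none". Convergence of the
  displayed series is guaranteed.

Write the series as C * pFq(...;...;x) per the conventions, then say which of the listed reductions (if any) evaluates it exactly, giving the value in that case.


With C = \frac{4}{3}: the canonical form is 1F0(\frac{1}{3}; -; \frac{1}{2}). Verdict at x = \frac{1}{2}: binomial (I4) matches (the 1F0 binomial series: exponent -1/3, x = \frac{1}{2}). Sum: \frac{4}{3} \cdot \left(\frac{1}{2}\right)^{-\frac{1}{3}}.

Structural cue: x = \frac{1}{2} and the two k-th powers (C = 4/3) combine into one argument.
Step ratio: r(k) = \frac{1}{2} * (k+\frac{1}{3}) / [(k+1)] - rational in k. x = \frac{1}{2}; t_0 = \frac{4}{3}; negate the roots.


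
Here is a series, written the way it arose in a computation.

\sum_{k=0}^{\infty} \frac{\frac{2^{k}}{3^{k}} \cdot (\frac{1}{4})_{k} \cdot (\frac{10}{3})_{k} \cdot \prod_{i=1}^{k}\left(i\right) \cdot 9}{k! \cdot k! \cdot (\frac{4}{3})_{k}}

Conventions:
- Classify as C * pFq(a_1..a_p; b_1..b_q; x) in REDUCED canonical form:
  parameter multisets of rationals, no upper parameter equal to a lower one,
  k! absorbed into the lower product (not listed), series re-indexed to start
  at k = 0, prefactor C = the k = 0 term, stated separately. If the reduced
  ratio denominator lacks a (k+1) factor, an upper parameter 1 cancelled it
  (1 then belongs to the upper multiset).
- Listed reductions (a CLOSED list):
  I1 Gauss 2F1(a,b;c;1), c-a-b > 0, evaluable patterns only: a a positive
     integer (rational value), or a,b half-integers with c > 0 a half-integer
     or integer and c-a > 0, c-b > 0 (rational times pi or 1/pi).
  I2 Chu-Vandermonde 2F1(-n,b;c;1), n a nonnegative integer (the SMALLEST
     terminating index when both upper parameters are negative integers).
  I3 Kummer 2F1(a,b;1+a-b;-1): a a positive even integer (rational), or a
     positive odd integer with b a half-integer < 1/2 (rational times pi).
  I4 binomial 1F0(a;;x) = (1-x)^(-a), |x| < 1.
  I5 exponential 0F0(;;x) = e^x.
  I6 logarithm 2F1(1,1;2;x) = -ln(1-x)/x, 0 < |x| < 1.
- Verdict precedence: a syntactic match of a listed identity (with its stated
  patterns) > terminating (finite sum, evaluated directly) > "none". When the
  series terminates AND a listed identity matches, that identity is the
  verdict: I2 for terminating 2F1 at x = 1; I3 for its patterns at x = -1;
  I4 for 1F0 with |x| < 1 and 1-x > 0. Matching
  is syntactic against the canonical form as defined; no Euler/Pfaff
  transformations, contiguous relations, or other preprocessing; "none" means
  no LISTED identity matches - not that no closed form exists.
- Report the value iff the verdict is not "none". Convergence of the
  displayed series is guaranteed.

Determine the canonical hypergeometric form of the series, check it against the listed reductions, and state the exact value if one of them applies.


The tell: x = \frac{2}{3} and the denominator's factorial ratio (C = 9) is a lower Pochhammer.
Term ratio: r(k) = \frac{2}{3} * (k+\frac{1}{4}) (k+\frac{10}{3}) / [(k+\frac{4}{3}) (k+1)] - rational in k, leading ratio \frac{2}{3}; with t_0 = 9, classification follows.

The series (x = \frac{2}{3}) is 2F1: upper {\frac{1}{4}, \frac{10}{3}}, lower {\frac{4}{3}}, prefactor 9. Verdict: none. No listed pattern accepts 2F1(\frac{1}{4}, \frac{10}{3}; \frac{4}{3}; \frac{2}{3}).


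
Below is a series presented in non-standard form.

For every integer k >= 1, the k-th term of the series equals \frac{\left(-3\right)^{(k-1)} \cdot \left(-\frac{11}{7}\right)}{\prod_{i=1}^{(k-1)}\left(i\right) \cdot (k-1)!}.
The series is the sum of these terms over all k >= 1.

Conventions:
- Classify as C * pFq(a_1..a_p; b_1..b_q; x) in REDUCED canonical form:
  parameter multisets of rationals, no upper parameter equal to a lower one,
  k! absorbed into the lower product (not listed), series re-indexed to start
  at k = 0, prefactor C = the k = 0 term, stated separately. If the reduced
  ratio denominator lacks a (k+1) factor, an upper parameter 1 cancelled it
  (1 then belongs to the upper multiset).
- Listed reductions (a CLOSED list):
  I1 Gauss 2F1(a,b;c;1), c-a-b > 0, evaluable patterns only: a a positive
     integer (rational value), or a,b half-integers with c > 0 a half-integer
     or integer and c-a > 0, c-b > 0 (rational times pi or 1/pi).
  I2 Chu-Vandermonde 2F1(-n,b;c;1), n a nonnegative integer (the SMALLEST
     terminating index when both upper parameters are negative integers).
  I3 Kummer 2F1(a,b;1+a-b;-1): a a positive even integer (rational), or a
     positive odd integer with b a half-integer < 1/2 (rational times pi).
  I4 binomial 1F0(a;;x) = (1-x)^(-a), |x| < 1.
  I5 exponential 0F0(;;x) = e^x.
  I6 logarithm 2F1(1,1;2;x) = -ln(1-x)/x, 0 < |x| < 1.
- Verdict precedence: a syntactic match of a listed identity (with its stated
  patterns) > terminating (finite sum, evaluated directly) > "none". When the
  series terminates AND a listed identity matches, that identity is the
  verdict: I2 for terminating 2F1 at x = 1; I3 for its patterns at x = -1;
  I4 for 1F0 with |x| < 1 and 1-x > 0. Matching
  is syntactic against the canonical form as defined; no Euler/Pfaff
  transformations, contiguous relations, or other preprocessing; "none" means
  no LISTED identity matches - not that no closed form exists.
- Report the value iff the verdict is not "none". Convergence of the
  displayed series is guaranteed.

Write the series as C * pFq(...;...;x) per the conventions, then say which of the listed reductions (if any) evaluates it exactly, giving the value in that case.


Canonical form: C = -\frac{11}{7} times 0F1 with upper {-}, lower {1}, x = -3. Verdict: no listed reduction: x = -3 and upper {-} fail every I1-I6 pattern.

Structural cue: with t_0 = -\frac{11}{7}, the lower running product (C = -11/7, x = -3) is a rising factorial.
Term ratio: r(k) = -3 * 1 / [(k+1) (k+1)] - rational in k, leading ratio -3; with t_0 = -\frac{11}{7}, classification follows.


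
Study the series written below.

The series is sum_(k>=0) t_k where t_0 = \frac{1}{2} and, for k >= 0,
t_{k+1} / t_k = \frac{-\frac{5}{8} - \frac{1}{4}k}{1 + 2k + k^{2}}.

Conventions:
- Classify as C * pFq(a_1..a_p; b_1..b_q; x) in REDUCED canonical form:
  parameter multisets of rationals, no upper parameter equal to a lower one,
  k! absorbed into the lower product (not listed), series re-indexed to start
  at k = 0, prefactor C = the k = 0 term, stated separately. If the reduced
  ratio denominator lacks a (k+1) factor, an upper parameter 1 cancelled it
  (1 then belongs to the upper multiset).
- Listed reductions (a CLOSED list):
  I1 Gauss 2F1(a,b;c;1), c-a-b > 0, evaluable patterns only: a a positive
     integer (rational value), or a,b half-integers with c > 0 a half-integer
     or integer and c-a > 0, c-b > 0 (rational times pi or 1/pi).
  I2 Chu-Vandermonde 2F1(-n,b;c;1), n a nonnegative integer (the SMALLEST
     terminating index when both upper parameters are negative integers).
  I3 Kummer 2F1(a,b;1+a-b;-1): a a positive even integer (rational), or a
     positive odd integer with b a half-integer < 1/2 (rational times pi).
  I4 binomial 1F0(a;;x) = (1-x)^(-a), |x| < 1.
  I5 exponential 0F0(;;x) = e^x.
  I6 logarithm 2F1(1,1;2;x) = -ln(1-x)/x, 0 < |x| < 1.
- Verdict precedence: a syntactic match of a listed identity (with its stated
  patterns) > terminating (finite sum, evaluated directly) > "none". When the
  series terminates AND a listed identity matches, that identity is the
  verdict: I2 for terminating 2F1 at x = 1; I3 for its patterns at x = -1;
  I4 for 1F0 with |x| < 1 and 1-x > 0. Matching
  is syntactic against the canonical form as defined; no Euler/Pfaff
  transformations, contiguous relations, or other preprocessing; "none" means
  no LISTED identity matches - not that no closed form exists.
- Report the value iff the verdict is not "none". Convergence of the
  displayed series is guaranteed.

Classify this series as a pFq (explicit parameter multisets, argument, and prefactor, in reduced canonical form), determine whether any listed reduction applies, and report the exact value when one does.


Prefactor \frac{1}{2}, argument -\frac{1}{4}: 1F1 with upper {\frac{5}{2}} over lower {1}. Verdict: none (x = -\frac{1}{4}): each listed identity misses the multisets {\frac{5}{2}} ; {1}.

The tell: x = -\frac{1}{4} and factor the ratio over Q (prefactor 1/2): negated roots = parameters.
Adjacent-term ratio: r(k) = -\frac{1}{4} * (k+\frac{5}{2}) / [(k+1) (k+1)] - rational; roots negated = parameters, x = -\frac{1}{4}, C = \frac{1}{2}.


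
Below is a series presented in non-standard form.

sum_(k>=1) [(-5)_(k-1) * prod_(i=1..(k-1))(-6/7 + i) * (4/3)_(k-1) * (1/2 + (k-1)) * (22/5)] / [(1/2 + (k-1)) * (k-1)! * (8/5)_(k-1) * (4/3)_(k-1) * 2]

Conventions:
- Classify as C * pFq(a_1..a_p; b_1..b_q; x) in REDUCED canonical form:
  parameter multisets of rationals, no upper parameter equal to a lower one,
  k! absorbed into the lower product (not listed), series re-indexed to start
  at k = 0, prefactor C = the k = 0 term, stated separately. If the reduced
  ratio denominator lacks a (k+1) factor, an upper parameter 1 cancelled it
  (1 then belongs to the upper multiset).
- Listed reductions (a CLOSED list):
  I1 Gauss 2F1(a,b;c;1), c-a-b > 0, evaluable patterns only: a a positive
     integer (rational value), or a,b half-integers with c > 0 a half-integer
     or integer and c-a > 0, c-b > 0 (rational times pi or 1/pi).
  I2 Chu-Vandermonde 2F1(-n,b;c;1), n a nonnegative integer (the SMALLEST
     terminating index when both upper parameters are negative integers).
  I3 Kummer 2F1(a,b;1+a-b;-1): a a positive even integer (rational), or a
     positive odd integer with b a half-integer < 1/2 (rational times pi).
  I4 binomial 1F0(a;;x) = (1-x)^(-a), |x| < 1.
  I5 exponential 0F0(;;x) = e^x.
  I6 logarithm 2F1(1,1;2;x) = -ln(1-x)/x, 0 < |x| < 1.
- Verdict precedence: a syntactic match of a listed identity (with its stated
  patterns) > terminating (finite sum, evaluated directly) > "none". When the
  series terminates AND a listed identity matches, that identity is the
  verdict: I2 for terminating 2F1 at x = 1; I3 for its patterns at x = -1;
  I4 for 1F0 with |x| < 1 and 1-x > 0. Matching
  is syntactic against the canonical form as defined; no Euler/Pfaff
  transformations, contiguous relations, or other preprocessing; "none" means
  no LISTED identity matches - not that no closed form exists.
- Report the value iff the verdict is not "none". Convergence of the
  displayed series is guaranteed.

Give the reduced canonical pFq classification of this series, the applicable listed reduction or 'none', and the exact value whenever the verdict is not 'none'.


Key observation: t_0 = 11/5 here, and the constant factors (prefactor 11/5) combine into one prefactor.
Consecutive-term ratio: r(k) = 1 * (k-5) (k+1/7) / [(k+8/5) (k+1)] - poly over poly, x = 1 from leading terms; C = 11/5 at k = 0.

With C = 11/5: the canonical form is 2F1(-5, 1/7; 8/5; 1). Verdict: the Chu-Vandermonde identity I2 matches (terminating 2F1 at x = 1 with n = 5, b = 1/7, c = 8/5). Value: 185835551/108237080.


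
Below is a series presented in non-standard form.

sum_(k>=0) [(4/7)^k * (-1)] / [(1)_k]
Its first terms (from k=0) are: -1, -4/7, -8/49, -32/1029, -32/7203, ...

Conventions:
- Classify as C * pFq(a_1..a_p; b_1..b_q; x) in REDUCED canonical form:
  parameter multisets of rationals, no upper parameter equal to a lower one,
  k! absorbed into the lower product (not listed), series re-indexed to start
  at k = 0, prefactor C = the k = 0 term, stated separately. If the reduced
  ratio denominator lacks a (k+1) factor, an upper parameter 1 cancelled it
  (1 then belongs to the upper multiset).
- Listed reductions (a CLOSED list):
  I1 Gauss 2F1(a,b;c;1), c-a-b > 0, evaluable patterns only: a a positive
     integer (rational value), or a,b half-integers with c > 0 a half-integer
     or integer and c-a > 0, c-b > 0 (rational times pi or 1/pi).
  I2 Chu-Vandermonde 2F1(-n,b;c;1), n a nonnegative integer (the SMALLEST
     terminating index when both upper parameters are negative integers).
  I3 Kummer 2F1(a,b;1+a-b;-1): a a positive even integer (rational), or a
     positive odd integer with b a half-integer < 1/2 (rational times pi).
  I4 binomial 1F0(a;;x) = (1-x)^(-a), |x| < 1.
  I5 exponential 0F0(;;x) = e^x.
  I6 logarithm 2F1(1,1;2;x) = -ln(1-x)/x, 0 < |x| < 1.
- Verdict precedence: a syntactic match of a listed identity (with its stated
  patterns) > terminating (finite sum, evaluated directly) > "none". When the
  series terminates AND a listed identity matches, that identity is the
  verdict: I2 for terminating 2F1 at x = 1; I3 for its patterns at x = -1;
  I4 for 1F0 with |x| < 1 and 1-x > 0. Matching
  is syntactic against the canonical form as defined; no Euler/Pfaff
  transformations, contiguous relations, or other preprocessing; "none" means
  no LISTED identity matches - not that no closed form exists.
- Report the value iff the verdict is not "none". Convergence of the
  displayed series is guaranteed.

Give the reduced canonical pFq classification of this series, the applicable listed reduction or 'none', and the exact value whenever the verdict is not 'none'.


Reduced: x = 4/7, 0F0, upper = {-}, lower = {-}, C = -1. Verdict: the I5 exponential reduction fires (the 0F0 exponential series at x = 4/7). Value: (-1) * e^(4/7).

The tell: t_0 being -1, (1)_k (C = -1) is k! itself.
Step ratio: r(k) = (4/7) * 1 / [(k+1)] - rational in k. x = (4/7); t_0 = -1; negate the roots.


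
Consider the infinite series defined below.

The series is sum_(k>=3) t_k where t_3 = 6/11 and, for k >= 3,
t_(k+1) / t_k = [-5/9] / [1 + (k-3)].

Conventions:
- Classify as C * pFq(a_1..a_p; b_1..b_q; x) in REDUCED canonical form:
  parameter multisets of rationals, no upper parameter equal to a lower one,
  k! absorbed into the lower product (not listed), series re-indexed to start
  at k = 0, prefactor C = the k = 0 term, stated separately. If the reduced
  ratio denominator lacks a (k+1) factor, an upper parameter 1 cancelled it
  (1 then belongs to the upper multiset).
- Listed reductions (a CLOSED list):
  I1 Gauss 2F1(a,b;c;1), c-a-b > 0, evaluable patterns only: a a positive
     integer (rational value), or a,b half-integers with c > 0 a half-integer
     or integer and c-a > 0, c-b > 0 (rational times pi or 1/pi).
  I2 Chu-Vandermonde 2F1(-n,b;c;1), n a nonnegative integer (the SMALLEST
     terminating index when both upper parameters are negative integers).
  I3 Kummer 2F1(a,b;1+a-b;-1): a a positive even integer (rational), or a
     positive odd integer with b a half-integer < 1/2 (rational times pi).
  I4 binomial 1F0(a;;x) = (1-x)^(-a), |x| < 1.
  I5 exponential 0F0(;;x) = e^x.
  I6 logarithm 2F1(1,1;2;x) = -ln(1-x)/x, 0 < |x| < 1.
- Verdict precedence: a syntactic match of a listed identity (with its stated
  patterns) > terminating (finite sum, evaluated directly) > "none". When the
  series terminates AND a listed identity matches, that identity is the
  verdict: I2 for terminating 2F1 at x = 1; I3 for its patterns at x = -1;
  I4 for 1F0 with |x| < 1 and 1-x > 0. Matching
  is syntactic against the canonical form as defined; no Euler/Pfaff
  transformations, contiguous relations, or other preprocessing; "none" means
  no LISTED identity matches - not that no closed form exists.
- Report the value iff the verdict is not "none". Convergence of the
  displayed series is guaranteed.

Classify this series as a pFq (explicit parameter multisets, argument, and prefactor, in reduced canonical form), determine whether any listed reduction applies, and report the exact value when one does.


This is 6/11 * 0F0(-; -; -5/9) in reduced canonical form. Verdict: the I5 exponential reduction fires (the 0F0 exponential series at x = -5/9). Value: (6/11) * e^(-5/9).

Key observation: t_0 = 6/11 here, and the expanded ratio factors over Q; C = 6/11, x = -5/9, roots give parameters.
Ratio: r(k) = (-5/9) * 1 / [(k+1)] - rational; roots negated = parameters, x = (-5/9), C = 6/11.


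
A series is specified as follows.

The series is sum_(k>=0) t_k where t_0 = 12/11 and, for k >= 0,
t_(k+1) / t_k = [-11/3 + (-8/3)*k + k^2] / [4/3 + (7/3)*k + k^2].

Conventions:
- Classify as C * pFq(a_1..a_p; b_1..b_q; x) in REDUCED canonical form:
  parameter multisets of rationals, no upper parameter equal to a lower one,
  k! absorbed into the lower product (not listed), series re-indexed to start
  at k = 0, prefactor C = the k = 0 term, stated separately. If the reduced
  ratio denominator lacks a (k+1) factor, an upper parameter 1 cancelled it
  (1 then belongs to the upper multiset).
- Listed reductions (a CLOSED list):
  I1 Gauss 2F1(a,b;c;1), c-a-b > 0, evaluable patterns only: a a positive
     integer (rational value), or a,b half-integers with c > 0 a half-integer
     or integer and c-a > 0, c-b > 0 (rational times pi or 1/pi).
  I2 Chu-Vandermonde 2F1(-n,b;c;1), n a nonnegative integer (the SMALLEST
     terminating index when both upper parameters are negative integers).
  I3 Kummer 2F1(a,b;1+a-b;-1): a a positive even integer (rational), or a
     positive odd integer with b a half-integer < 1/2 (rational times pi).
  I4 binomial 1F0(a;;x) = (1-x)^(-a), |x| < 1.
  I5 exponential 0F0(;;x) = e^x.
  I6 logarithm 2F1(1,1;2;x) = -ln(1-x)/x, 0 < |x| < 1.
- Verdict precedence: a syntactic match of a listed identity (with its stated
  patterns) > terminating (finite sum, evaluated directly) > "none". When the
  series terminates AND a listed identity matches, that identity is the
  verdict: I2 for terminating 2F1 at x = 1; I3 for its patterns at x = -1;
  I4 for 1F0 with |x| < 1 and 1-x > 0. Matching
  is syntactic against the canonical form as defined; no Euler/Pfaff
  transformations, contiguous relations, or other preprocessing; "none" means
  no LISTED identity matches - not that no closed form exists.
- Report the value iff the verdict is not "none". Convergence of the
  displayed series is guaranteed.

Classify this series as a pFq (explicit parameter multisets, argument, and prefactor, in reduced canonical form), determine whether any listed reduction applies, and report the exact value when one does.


Prefactor 12/11, argument 1: 2F1 with upper {-11/3, 1} over lower {4/3}. Verdict: the Gauss summation I1 applies (x = 1: the Gamma ratio telescopes since c-a-b = 4 > 0 and a = 1 in Z>0). Value: 1/11.

The tell: x = 1 and factor the ratio over Q (prefactor 12/11): negated roots = parameters.
Consecutive-term ratio: r(k) = 1 * (k-11/3) (k+1) / [(k+4/3) (k+1)] - rational; roots negated = parameters, x = 1, C = 12/11.


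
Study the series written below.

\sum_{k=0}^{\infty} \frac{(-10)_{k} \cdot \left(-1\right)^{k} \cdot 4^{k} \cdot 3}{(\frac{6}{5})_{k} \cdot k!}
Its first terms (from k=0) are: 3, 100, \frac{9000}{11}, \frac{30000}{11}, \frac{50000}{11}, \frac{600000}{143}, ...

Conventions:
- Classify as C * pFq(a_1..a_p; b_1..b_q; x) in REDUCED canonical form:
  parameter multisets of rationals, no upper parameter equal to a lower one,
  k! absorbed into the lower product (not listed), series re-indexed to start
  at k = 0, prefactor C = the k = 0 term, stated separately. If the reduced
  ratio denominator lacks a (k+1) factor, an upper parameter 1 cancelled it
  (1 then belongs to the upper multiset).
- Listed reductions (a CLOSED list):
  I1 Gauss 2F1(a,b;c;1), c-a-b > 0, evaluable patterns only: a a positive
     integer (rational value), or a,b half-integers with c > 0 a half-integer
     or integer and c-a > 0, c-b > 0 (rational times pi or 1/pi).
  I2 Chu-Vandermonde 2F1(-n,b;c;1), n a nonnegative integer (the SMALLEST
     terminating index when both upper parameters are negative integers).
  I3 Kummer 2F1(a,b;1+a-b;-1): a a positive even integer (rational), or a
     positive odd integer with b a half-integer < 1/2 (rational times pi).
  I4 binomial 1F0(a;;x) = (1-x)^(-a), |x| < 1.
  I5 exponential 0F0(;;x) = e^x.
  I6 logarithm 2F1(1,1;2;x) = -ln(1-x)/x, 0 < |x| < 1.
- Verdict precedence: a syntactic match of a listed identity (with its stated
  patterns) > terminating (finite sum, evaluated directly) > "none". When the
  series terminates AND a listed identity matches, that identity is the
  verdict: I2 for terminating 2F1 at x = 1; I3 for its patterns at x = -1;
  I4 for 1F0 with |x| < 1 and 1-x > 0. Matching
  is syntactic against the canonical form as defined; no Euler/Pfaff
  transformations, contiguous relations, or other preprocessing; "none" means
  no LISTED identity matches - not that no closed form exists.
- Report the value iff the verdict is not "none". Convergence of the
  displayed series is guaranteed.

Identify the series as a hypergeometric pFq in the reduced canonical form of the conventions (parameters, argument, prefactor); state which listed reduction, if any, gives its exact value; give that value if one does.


The tell: t_0 = 3 here, and the (-1)^k factor (C = 3, x = -4) folds into the argument's sign.
Term ratio: r(k) = -4 * (k-10) / [(k+\frac{6}{5}) (k+1)] ; factor over Q: parameters, x = -4, and C = 3.

At argument -4: a 1F1 with upper {-10}, lower {\frac{6}{5}}, scaled by C = 3. Verdict: terminating - no listed pattern fits, but -10 in the upper list cuts the series at k = 10; direct evaluation. Its exact value is \frac{624792352227623}{40294094841}.


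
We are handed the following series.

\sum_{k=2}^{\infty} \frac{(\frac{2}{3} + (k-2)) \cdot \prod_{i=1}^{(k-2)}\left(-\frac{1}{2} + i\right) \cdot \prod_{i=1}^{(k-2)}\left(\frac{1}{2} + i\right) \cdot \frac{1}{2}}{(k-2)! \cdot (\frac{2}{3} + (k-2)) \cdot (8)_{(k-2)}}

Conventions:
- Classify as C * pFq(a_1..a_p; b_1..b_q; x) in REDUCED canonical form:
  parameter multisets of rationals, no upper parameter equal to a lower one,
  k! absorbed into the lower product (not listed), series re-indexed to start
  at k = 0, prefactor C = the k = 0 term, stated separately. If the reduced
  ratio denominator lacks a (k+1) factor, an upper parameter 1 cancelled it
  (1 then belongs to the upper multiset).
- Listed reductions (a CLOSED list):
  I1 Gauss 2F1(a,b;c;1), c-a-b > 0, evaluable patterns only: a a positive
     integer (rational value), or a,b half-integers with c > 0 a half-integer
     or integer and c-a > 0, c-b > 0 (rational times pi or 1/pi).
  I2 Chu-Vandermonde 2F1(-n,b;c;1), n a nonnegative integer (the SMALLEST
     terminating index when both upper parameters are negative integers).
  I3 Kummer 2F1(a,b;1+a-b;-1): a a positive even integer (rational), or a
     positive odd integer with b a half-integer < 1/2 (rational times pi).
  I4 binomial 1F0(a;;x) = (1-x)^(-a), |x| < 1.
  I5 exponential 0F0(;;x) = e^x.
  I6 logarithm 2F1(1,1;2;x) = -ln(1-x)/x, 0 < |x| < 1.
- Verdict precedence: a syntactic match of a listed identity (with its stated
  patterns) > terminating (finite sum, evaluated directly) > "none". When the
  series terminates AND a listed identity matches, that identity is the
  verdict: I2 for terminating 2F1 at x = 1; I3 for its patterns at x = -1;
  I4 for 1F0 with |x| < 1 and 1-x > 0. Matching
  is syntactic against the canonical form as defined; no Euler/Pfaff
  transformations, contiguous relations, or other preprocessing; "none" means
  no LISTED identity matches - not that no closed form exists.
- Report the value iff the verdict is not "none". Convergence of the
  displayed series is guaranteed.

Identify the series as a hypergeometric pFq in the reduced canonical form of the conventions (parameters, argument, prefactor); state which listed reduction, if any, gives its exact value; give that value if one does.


Key step: from the first term \frac{1}{2}: the running product (C = 1/2) telescopes to a rising factorial.
Ratio: r(k) = 1 * (k+\frac{1}{2}) (k+\frac{3}{2}) / [(k+8) (k+1)] - rational in k. x = 1; t_0 = \frac{1}{2}; negate the roots.

At argument 1: a 2F1 with upper {\frac{1}{2}, \frac{3}{2}}, lower {8}, scaled by C = \frac{1}{2}. Verdict: this is Gauss's theorem I1 (half-integer case) (x = 1; upper {\frac{1}{2}, \frac{3}{2}} half-integers, c = 8 in the evaluable pattern). Its exact value is \frac{524288}{297297} / \pi.


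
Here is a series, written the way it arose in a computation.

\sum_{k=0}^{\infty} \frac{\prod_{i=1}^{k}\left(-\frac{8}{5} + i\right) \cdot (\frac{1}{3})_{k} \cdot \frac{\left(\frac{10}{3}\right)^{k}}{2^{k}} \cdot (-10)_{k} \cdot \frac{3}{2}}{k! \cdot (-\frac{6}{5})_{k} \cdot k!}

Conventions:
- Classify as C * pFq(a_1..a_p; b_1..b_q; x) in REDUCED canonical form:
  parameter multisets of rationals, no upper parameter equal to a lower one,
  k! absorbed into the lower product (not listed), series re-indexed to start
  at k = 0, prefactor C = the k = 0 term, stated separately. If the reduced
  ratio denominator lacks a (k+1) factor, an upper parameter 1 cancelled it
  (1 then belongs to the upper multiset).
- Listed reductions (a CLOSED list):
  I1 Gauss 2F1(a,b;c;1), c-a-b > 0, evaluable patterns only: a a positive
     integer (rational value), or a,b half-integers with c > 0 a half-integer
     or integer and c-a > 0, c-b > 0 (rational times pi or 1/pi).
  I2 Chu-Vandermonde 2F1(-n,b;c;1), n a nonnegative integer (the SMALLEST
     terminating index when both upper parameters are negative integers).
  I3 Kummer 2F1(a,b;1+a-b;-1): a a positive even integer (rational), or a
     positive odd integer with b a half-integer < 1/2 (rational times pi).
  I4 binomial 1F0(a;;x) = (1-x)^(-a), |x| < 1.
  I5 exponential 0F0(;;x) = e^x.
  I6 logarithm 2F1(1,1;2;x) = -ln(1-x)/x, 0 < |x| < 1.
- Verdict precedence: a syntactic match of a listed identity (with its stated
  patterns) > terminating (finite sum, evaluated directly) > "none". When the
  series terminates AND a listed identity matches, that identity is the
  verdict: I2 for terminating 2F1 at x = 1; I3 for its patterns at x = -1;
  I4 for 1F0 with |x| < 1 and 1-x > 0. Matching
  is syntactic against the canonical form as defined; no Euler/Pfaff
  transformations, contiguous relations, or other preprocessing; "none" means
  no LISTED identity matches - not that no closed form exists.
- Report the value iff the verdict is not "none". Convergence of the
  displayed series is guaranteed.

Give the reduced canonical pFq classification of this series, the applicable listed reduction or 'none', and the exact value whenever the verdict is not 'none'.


Reduced: x = \frac{5}{3}, 3F2, upper = {-10, -\frac{3}{5}, \frac{1}{3}}, lower = {-\frac{6}{5}, 1}, C = \frac{3}{2}. Verdict: terminating. With -10 upstairs the series is a 11-term polynomial sum; evaluated term by term. Exact value: -\frac{57358192629199}{17290963844559}.

First insight: from the first term \frac{3}{2}: the two k-th powers (prefactor 3/2) combine into one argument.
Consecutive-term ratio: r(k) = \frac{5}{3} * (k-10) (k-\frac{3}{5}) (k+\frac{1}{3}) / [(k-\frac{6}{5}) (k+1) (k+1)] - rational in k. x = \frac{5}{3}; t_0 = \frac{3}{2}; negate the roots.


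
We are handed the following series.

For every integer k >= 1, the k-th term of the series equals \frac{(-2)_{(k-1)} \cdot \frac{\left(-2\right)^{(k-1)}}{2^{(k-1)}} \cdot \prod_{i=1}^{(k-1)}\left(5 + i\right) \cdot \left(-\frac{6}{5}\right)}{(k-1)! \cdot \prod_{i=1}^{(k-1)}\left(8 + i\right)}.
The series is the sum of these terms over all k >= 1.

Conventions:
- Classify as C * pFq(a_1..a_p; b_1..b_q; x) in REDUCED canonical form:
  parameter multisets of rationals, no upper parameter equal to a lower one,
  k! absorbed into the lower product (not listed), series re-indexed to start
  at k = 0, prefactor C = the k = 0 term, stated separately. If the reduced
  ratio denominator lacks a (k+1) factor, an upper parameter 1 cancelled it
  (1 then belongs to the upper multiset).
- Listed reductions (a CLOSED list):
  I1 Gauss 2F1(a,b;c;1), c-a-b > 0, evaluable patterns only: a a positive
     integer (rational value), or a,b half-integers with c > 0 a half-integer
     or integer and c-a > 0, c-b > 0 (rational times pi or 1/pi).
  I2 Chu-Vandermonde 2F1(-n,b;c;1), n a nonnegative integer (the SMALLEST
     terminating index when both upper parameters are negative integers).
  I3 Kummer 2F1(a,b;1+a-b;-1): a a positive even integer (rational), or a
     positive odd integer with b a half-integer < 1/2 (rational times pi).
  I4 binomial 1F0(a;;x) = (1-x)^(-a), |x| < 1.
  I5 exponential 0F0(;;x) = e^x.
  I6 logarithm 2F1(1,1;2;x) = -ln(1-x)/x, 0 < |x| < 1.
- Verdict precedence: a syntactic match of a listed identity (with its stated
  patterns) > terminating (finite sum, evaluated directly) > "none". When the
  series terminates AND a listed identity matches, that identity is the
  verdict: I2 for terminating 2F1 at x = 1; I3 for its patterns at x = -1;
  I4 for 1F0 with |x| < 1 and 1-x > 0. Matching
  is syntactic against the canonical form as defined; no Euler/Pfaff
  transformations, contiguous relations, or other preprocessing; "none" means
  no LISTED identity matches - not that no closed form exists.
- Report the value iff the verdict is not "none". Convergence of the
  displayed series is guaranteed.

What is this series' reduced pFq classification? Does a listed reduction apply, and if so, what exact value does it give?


Classification (C = -\frac{6}{5}): 2F1 with upper {-2, 6}, lower {9}, argument x = -1. Verdict: Kummer (I3) fires (x = -1; c = 9 equals 1+a-b for upper {-2, 6}: listed pattern). Exact value: -\frac{84}{25}.

Structural cue: t_0 being -\frac{6}{5}, the two k-th powers (C = -6/5) combine into one argument.
Consecutive-term ratio: r(k) = -1 * (k-2) (k+6) / [(k+9) (k+1)] ; factor over Q: parameters, x = -1, and C = -\frac{6}{5}.


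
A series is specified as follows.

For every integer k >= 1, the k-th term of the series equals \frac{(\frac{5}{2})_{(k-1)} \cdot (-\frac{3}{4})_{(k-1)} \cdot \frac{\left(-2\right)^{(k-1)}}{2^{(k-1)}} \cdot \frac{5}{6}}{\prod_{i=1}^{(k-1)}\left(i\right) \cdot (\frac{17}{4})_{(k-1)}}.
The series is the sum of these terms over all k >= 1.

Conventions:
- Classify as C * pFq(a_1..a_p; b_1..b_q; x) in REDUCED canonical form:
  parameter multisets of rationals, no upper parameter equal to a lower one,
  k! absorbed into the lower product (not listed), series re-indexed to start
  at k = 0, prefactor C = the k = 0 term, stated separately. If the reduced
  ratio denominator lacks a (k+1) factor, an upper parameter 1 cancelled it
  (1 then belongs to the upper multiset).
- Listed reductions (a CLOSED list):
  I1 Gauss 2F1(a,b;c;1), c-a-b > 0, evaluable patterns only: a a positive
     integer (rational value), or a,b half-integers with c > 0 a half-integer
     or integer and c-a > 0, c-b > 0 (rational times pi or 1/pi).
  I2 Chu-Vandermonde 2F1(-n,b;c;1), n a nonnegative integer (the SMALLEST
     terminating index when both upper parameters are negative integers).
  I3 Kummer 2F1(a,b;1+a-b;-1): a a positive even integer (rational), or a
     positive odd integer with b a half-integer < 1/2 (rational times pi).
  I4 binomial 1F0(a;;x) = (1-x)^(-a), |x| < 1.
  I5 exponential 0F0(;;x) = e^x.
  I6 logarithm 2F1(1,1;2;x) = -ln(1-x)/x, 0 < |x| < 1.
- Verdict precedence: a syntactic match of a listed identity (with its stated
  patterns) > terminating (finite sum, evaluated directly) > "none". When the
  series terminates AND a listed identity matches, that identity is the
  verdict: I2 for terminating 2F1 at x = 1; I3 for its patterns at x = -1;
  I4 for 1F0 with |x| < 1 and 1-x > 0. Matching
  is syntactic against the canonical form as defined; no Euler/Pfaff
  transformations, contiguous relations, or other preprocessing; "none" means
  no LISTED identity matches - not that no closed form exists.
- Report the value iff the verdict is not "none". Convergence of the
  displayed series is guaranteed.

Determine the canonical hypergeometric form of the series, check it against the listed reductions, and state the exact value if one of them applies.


Prefactor \frac{5}{6}, argument -1: 2F1 with upper {-\frac{3}{4}, \frac{5}{2}} over lower {\frac{17}{4}}. Verdict: none. A 2F1 with upper {-\frac{3}{4}, \frac{5}{2}} fits none of I1-I6 at x = -1; the sum runs forever.

Key step: with t_0 = \frac{5}{6}, the product of the first k integers (C = 5/6, x = -1) is k!.
Consecutive-term ratio: r(k) = -1 * (k-\frac{3}{4}) (k+\frac{5}{2}) / [(k+\frac{17}{4}) (k+1)] - poly over poly, x = -1 from leading terms; C = \frac{5}{6} at k = 0.
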